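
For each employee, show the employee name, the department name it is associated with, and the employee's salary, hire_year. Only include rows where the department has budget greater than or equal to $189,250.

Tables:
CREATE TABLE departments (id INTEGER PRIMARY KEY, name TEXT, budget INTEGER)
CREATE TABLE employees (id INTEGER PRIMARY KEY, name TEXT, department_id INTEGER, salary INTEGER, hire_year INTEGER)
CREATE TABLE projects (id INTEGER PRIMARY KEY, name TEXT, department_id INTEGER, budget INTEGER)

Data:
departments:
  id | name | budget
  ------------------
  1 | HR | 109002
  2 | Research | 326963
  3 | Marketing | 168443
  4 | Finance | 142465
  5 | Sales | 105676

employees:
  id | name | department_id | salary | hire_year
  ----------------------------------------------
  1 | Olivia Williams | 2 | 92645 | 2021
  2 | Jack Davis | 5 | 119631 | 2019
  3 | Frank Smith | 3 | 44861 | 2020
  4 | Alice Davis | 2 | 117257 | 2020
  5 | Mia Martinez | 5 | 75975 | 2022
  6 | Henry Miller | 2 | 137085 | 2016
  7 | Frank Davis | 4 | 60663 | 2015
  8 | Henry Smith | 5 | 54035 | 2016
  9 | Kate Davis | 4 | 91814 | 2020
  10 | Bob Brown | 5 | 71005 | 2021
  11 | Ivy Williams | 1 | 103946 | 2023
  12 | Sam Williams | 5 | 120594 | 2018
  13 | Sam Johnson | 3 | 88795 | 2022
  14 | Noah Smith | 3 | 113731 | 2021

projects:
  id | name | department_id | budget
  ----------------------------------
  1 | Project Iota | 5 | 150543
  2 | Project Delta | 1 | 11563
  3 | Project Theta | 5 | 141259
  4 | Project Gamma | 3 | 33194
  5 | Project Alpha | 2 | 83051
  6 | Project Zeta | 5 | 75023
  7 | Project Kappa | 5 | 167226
SELECT c.name, p.name AS department, c.salary, c.hire_year FROM employees c JOIN departments p ON c.department_id = p.id WHERE p.budget >= 189250

Execution result:
name | department | salary | hire_year
Olivia Williams | Research | 92645 | 2021
Alice Davis | Research | 117257 | 2020
Henry Miller | Research | 137085 | 2016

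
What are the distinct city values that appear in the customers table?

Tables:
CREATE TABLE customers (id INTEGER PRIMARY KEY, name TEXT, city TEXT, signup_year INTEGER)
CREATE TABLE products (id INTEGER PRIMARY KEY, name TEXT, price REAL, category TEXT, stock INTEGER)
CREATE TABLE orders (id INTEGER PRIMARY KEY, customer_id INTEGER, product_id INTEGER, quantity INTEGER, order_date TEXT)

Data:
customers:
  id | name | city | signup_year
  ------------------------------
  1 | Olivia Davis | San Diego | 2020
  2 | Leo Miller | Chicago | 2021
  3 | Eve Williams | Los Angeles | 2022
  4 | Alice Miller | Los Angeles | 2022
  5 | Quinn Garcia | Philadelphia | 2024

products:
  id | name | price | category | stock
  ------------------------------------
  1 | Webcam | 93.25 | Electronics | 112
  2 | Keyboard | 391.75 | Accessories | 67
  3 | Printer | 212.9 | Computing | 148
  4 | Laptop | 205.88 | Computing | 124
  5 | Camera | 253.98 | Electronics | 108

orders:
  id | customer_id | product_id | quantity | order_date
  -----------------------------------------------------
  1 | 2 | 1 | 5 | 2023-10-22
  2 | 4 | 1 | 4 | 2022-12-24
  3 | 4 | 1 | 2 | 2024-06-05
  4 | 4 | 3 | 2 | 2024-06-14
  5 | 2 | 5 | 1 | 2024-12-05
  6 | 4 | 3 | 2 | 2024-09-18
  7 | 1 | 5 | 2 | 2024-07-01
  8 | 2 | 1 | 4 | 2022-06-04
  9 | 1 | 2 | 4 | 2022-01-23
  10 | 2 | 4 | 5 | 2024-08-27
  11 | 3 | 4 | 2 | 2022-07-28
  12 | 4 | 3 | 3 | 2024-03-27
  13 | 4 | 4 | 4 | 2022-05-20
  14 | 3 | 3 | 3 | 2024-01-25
SELECT DISTINCT city FROM customers

Execution result:
city
San Diego
Chicago
Los Angeles
Philadelphia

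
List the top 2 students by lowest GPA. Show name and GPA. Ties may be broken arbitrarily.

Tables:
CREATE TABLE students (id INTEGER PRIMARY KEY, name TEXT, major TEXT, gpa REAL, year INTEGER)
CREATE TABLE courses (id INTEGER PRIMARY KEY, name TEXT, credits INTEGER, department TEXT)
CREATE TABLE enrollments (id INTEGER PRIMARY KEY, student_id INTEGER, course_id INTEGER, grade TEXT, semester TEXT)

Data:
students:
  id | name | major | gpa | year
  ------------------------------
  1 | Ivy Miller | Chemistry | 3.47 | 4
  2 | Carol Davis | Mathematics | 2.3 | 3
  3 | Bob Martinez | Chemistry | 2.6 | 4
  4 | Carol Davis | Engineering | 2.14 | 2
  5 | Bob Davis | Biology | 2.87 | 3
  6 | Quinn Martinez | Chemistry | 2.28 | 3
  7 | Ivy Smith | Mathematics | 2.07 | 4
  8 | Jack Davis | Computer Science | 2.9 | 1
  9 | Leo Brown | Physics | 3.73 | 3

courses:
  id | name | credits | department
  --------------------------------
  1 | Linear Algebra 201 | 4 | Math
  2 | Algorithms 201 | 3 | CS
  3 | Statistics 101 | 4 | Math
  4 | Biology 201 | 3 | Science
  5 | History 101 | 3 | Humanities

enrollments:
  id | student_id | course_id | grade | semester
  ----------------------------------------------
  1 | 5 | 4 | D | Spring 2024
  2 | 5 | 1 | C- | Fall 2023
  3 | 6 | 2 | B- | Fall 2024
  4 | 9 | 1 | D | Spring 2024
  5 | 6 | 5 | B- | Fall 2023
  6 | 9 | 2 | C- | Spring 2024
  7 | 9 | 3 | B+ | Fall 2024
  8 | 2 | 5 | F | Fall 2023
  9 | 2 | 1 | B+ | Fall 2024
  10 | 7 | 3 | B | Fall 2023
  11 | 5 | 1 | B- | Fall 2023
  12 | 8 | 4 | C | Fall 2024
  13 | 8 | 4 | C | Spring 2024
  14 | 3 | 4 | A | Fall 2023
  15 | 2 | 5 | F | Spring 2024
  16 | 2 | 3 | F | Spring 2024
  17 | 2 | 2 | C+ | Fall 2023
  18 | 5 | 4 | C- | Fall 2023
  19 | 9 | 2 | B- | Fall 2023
SELECT name, gpa FROM students ORDER BY gpa ASC LIMIT 2

Execution result:
name | gpa
Ivy Smith | 2.07
Carol Davis | 2.14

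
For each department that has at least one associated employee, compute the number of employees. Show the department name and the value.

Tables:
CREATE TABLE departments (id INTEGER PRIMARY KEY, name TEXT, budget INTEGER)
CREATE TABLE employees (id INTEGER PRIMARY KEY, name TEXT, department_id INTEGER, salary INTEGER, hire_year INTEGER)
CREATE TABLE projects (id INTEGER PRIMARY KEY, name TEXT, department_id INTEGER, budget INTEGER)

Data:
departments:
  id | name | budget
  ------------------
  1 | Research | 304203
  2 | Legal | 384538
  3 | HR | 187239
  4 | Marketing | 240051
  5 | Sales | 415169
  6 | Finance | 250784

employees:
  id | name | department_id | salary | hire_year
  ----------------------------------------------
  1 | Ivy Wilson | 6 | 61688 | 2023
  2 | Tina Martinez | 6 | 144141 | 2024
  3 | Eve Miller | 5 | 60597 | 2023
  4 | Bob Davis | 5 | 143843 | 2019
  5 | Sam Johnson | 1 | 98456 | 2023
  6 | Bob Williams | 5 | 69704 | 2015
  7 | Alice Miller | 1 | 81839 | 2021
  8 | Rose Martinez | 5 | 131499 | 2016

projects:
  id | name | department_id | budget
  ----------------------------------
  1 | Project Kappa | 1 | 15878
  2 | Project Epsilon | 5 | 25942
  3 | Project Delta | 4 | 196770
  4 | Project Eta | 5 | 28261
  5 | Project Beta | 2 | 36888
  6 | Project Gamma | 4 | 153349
SELECT p.name, COUNT(*) AS n FROM employees c JOIN departments p ON c.department_id = p.id GROUP BY p.id, p.name

Execution result:
name | n
Research | 2
Sales | 4
Finance | 2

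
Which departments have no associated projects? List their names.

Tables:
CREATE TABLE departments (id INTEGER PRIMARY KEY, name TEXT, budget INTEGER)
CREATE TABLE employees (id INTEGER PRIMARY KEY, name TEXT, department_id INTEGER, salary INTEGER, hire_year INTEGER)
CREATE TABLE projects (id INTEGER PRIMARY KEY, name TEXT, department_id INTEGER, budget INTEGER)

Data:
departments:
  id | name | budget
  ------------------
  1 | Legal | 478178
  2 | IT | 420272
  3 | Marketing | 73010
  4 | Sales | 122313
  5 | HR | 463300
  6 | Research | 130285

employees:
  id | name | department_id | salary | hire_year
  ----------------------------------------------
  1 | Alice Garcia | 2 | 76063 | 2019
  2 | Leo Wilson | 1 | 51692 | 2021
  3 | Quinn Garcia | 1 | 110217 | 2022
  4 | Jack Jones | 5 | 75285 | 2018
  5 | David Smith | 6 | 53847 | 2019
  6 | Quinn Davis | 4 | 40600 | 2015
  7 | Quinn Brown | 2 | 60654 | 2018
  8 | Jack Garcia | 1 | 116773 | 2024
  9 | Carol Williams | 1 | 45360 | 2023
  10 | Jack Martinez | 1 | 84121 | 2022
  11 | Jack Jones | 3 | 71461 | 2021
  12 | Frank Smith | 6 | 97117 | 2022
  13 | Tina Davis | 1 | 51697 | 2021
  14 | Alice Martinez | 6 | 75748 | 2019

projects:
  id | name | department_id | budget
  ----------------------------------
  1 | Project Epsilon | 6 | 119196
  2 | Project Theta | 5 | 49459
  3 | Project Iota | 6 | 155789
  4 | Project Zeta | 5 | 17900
SELECT p.name FROM departments p LEFT JOIN projects c ON c.department_id = p.id WHERE c.id IS NULL

Execution result:
name
Legal
IT
Marketing
Sales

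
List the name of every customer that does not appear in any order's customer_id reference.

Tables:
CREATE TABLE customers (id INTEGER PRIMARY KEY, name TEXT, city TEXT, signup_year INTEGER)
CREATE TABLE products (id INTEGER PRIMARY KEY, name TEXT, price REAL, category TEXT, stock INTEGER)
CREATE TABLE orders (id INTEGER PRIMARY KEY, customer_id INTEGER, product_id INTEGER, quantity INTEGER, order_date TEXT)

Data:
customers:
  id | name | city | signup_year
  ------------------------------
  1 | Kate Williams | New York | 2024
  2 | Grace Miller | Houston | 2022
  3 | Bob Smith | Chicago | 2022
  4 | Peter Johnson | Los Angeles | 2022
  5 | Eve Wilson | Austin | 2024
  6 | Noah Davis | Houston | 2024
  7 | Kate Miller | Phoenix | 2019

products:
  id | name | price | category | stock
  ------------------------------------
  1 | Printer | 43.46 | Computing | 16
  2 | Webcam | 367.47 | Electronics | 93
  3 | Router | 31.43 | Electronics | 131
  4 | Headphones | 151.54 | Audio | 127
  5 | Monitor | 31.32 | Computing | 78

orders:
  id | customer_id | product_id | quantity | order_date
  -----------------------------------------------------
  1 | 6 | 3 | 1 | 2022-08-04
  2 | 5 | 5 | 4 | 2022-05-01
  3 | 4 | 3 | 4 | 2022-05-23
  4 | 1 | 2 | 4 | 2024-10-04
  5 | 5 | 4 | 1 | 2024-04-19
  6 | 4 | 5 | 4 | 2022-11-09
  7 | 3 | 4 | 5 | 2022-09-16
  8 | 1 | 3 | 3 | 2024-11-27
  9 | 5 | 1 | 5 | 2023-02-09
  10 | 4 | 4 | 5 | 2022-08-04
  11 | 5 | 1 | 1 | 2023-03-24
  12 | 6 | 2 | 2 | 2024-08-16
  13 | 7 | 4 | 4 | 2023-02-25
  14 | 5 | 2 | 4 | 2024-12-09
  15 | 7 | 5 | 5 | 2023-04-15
SELECT p.name FROM customers p LEFT JOIN orders c ON c.customer_id = p.id WHERE c.id IS NULL

Execution result:
Grace Miller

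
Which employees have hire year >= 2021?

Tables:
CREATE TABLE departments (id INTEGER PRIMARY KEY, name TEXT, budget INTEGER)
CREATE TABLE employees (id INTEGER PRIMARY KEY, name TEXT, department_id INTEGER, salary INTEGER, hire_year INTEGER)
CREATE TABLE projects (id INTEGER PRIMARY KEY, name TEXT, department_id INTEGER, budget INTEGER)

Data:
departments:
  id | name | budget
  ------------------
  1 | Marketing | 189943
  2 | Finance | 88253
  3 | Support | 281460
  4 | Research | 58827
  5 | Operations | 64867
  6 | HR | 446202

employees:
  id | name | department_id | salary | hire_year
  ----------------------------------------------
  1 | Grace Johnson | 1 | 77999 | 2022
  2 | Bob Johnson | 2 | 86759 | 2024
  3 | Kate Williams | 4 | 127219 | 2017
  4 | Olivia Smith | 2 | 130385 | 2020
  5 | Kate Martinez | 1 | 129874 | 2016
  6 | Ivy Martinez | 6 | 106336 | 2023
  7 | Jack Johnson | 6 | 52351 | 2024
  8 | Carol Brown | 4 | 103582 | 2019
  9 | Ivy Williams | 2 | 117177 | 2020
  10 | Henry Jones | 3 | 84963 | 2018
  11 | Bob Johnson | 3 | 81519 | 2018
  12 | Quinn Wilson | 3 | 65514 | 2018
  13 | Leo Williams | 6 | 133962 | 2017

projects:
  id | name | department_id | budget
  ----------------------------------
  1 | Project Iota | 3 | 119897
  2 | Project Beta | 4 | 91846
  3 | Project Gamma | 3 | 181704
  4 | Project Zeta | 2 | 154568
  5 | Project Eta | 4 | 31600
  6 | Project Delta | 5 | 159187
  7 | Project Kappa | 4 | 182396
SELECT name, hire_year FROM employees WHERE hire_year >= 2021

Execution result:
name | hire_year
Grace Johnson | 2022
Bob Johnson | 2024
Ivy Martinez | 2023
Jack Johnson | 2024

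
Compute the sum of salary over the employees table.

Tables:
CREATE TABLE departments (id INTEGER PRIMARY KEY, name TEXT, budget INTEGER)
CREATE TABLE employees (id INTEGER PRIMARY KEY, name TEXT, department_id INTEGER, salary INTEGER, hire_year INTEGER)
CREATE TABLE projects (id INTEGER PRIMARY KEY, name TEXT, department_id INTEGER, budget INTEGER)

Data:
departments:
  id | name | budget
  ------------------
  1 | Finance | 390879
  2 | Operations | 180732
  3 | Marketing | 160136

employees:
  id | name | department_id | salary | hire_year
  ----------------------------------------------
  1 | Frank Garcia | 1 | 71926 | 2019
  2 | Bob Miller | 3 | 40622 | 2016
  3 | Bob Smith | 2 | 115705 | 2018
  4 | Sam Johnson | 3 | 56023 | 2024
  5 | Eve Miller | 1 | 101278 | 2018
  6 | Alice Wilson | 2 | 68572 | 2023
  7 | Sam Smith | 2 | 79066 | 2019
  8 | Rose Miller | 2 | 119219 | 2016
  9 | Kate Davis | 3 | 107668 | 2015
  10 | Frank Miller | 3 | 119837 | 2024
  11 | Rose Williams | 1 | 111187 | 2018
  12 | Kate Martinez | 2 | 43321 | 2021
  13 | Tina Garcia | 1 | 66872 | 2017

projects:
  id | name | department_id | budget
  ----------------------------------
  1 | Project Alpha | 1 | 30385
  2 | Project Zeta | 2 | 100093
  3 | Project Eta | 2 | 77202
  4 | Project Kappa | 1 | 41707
SELECT SUM(salary) FROM employees

Execution result:
1101296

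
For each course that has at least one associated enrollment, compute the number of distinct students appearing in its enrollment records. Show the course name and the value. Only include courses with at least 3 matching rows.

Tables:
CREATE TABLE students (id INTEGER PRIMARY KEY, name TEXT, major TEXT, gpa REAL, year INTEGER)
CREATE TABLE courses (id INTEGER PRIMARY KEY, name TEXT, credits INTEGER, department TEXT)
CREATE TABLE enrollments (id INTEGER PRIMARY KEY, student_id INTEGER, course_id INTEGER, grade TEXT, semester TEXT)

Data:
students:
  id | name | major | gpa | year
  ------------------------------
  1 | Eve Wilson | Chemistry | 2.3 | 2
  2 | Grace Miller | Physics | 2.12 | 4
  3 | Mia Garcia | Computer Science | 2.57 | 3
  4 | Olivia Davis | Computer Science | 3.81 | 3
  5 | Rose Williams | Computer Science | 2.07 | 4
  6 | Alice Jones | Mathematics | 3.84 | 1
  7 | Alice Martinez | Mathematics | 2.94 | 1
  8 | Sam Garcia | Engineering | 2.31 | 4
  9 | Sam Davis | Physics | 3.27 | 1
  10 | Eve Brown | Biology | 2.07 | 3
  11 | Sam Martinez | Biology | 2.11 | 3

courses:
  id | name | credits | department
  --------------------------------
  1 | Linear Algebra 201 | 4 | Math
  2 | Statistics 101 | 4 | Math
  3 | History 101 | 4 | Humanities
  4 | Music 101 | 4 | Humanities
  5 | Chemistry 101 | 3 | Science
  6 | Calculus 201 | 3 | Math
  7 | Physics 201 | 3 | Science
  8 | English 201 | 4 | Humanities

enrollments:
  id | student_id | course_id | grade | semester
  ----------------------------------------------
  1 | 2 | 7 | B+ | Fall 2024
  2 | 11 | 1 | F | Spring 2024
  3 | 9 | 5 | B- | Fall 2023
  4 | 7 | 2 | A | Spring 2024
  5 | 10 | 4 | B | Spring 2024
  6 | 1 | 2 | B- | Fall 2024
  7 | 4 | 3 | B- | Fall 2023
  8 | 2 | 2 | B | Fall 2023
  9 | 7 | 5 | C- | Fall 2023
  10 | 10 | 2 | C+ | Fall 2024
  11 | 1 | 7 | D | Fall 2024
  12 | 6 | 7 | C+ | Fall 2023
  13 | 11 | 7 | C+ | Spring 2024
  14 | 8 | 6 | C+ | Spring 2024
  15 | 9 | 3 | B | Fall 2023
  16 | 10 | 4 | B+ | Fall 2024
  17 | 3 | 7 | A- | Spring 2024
SELECT p.name, COUNT(DISTINCT c.student_id) AS distinct_student_count FROM enrollments c JOIN courses p ON c.course_id = p.id GROUP BY p.id, p.name HAVING COUNT(*) >= 3

Execution result:
name | distinct_student_count
Statistics 101 | 4
Physics 201 | 5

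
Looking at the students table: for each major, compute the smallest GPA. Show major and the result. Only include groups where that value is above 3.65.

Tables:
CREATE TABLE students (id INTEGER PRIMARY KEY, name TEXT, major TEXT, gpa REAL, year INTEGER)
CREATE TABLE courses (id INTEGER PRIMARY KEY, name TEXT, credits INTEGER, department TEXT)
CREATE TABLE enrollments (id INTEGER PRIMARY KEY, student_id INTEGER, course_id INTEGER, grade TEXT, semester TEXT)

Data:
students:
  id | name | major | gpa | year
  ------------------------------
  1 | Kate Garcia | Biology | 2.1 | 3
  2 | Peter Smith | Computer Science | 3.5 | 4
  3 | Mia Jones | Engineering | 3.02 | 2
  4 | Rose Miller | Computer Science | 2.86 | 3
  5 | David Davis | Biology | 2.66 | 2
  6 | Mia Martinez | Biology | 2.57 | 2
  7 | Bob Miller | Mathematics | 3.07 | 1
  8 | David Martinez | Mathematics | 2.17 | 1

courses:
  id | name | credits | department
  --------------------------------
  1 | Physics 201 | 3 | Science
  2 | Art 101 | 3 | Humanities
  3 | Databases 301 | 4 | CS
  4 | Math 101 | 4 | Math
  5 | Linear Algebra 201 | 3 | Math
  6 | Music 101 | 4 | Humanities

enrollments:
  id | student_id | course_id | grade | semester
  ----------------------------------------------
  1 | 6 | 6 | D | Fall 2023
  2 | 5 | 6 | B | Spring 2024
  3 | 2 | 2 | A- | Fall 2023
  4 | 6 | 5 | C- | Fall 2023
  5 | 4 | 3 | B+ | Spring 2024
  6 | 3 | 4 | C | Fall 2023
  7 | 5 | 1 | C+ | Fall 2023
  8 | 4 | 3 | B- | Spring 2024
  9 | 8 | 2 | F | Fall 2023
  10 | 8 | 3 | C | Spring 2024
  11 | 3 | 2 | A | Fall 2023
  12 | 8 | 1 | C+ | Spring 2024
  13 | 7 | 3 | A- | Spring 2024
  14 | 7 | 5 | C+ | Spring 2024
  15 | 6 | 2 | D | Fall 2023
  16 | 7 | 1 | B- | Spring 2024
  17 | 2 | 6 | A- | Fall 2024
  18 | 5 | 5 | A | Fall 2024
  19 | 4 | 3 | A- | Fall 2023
SELECT major, MIN(gpa) AS min_gpa FROM students GROUP BY major HAVING MIN(gpa) > 3.65

Execution result:
(no rows)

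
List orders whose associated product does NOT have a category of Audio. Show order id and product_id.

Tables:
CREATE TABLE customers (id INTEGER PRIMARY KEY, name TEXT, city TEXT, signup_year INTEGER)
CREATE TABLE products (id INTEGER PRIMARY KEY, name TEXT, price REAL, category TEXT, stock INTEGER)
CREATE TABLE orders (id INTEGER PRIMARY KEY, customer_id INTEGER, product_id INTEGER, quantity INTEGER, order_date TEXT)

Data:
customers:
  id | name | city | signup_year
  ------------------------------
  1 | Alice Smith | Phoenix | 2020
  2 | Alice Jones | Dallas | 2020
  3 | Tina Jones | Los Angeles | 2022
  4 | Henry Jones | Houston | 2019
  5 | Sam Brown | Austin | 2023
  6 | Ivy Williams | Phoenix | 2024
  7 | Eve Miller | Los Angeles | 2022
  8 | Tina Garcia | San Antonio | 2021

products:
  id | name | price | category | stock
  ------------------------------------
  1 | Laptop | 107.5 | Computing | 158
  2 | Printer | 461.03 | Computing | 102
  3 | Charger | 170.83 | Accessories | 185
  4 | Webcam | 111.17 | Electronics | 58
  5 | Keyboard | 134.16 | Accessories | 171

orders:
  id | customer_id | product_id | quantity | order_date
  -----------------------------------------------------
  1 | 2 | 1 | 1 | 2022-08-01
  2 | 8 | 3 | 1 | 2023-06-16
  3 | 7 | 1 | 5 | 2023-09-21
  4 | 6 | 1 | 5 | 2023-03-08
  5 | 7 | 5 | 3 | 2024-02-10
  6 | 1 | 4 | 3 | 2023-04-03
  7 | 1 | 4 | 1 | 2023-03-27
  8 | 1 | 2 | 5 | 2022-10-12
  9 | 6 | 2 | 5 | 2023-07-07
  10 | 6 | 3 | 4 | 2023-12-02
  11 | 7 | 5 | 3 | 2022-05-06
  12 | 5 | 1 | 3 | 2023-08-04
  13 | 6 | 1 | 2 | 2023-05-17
SELECT id, product_id FROM orders WHERE product_id NOT IN (SELECT id FROM products WHERE category = 'Audio')

Execution result:
id | product_id
1 | 1
2 | 3
3 | 1
4 | 1
5 | 5
6 | 4
7 | 4
8 | 2
9 | 2
10 | 3
11 | 5
12 | 1
13 | 1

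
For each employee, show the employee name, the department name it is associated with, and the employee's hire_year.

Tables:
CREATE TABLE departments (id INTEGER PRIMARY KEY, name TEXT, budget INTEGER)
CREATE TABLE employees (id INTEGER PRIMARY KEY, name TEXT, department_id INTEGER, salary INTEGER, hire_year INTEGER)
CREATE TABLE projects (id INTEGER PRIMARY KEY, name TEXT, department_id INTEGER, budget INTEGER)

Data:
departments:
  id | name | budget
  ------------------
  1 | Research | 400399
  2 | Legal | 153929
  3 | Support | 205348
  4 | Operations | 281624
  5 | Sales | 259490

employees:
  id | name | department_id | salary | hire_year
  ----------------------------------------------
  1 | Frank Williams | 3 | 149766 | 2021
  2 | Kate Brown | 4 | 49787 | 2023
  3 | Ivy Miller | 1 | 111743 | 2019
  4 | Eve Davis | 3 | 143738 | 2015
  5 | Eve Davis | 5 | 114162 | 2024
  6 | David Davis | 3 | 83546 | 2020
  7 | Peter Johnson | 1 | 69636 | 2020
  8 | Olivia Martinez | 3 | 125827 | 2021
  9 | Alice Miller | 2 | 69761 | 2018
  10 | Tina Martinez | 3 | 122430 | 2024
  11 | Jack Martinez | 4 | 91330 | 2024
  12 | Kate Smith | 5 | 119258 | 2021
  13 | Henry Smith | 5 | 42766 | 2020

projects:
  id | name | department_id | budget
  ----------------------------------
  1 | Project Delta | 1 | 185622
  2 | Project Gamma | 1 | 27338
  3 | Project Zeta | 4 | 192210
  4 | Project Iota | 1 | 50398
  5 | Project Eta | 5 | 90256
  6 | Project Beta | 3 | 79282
SELECT c.name, p.name AS department, c.hire_year FROM employees c JOIN departments p ON c.department_id = p.id

Execution result:
name | department | hire_year
Frank Williams | Support | 2021
Kate Brown | Operations | 2023
Ivy Miller | Research | 2019
Eve Davis | Support | 2015
Eve Davis | Sales | 2024
David Davis | Support | 2020
Peter Johnson | Research | 2020
Olivia Martinez | Support | 2021
Alice Miller | Legal | 2018
Tina Martinez | Support | 2024
Jack Martinez | Operations | 2024
Kate Smith | Sales | 2021
Henry Smith | Sales | 2020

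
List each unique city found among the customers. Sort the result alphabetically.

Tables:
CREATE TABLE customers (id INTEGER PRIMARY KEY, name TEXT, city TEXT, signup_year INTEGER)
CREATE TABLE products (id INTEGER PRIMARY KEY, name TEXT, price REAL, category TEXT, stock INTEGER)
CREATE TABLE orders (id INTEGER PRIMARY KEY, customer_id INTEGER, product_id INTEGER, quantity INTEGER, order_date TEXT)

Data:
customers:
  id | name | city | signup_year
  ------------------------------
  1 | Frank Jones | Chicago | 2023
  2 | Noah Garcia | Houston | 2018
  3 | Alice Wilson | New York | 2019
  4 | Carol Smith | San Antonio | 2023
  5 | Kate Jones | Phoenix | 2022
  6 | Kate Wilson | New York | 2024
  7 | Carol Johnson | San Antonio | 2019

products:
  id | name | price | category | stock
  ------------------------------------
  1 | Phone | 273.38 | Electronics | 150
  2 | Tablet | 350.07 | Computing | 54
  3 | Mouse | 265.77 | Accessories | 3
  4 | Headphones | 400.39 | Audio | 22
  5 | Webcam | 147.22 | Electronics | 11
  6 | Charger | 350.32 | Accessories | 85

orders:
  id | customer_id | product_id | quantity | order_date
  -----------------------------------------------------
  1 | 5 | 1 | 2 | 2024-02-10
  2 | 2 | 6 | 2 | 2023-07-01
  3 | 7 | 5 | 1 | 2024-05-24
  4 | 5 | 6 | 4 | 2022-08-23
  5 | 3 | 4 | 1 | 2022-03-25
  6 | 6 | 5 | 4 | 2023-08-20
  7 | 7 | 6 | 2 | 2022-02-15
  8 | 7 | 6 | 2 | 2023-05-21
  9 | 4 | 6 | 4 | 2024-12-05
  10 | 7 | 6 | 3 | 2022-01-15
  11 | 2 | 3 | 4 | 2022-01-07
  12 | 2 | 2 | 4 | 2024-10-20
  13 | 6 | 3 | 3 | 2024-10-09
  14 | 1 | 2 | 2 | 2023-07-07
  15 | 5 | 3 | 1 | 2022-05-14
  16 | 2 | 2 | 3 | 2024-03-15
SELECT DISTINCT city FROM customers ORDER BY city

Execution result:
city
Chicago
Houston
New York
Phoenix
San Antonio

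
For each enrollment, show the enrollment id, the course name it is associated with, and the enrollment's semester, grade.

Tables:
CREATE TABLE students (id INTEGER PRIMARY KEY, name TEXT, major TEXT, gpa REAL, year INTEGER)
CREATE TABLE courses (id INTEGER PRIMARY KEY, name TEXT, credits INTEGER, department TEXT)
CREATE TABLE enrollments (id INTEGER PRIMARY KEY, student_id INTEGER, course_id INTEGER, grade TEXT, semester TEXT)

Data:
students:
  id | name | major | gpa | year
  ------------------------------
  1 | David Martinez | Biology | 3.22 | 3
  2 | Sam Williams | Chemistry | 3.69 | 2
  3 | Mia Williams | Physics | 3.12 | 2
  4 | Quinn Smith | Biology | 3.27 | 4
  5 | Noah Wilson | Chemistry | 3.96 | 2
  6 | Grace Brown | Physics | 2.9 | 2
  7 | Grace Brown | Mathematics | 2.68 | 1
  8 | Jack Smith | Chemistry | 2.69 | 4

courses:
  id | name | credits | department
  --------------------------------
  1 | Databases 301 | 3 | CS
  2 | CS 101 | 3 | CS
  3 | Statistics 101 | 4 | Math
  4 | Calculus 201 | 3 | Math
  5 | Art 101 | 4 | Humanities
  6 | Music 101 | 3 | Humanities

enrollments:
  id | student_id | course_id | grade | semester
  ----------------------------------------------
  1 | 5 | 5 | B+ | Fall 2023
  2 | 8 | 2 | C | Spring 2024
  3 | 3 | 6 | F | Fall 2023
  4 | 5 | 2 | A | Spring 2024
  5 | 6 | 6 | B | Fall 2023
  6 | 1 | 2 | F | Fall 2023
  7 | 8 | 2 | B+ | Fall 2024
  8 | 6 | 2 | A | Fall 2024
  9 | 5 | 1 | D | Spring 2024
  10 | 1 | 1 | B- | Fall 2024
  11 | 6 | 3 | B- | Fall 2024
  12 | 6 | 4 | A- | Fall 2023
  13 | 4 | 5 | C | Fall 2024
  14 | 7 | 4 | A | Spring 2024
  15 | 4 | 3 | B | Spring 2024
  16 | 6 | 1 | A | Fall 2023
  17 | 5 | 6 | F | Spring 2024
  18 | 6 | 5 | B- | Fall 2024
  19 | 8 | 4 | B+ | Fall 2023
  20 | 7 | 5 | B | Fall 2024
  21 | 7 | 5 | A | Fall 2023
SELECT c.id, p.name AS course, c.semester, c.grade FROM enrollments c JOIN courses p ON c.course_id = p.id

Execution result:
id | course | semester | grade
1 | Art 101 | Fall 2023 | B+
2 | CS 101 | Spring 2024 | C
3 | Music 101 | Fall 2023 | F
4 | CS 101 | Spring 2024 | A
5 | Music 101 | Fall 2023 | B
6 | CS 101 | Fall 2023 | F
7 | CS 101 | Fall 2024 | B+
8 | CS 101 | Fall 2024 | A
9 | Databases 301 | Spring 2024 | D
10 | Databases 301 | Fall 2024 | B-
11 | Statistics 101 | Fall 2024 | B-
12 | Calculus 201 | Fall 2023 | A-
13 | Art 101 | Fall 2024 | C
14 | Calculus 201 | Spring 2024 | A
15 | Statistics 101 | Spring 2024 | B
16 | Databases 301 | Fall 2023 | A
17 | Music 101 | Spring 2024 | F
18 | Art 101 | Fall 2024 | B-
19 | Calculus 201 | Fall 2023 | B+
20 | Art 101 | Fall 2024 | B
21 | Art 101 | Fall 2023 | A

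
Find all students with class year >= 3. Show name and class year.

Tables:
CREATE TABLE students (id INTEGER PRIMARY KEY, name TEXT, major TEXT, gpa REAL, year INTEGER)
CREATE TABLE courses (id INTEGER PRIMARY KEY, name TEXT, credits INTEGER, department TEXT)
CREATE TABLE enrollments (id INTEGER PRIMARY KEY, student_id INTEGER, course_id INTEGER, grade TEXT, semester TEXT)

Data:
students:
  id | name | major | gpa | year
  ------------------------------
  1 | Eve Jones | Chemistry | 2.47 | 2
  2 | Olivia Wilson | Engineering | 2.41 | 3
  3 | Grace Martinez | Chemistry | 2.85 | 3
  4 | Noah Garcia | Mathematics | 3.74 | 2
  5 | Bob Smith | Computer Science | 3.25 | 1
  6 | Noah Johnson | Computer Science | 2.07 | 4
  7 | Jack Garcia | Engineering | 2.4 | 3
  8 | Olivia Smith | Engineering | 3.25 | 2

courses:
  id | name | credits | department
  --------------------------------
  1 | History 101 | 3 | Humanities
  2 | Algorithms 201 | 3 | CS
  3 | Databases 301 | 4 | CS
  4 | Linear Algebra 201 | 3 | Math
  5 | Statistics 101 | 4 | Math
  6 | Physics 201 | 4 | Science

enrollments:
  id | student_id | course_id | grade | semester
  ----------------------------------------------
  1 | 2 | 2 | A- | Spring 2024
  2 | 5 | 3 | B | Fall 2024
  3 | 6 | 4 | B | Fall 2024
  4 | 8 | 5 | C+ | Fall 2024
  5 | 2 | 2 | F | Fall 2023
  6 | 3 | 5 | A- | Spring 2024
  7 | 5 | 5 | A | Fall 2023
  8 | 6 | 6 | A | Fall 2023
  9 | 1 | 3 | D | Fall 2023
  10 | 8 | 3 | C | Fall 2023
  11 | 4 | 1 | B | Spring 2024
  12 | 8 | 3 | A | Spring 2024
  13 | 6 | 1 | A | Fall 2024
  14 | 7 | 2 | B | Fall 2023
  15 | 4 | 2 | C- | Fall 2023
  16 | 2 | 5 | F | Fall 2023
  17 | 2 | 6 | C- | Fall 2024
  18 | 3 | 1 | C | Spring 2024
SELECT name, year FROM students WHERE year >= 3

Execution result:
name | year
Olivia Wilson | 3
Grace Martinez | 3
Noah Johnson | 4
Jack Garcia | 3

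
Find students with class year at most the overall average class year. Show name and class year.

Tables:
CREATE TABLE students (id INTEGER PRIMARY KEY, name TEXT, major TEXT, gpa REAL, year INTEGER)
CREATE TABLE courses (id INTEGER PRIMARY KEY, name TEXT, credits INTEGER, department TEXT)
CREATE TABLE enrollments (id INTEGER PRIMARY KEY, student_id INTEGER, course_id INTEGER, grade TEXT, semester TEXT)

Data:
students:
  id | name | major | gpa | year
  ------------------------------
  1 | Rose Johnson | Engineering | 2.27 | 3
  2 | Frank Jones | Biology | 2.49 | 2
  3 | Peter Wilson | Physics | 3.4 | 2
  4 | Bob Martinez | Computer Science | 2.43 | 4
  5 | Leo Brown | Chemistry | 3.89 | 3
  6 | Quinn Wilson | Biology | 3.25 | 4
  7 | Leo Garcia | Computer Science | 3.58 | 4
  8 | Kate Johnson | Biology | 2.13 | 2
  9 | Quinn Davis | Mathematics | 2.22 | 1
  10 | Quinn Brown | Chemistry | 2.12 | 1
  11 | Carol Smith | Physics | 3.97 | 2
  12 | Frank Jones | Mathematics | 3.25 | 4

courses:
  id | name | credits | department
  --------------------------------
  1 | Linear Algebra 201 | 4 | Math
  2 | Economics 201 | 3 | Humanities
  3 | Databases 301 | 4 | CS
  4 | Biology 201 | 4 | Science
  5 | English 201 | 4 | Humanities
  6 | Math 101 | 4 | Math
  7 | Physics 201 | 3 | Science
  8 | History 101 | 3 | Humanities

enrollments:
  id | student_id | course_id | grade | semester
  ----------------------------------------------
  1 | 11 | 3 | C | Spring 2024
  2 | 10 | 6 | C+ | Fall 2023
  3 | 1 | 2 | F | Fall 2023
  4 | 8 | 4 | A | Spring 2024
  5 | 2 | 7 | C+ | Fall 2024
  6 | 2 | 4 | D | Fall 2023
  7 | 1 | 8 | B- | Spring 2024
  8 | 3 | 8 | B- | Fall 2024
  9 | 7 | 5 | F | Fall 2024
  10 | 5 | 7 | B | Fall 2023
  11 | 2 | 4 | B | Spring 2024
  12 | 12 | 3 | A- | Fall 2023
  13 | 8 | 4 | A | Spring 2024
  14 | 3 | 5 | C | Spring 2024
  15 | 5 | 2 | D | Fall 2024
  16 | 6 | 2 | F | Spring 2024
SELECT name, year FROM students WHERE year <= (SELECT AVG(year) FROM students)

Execution result:
name | year
Frank Jones | 2
Peter Wilson | 2
Kate Johnson | 2
Quinn Davis | 1
Quinn Brown | 1
Carol Smith | 2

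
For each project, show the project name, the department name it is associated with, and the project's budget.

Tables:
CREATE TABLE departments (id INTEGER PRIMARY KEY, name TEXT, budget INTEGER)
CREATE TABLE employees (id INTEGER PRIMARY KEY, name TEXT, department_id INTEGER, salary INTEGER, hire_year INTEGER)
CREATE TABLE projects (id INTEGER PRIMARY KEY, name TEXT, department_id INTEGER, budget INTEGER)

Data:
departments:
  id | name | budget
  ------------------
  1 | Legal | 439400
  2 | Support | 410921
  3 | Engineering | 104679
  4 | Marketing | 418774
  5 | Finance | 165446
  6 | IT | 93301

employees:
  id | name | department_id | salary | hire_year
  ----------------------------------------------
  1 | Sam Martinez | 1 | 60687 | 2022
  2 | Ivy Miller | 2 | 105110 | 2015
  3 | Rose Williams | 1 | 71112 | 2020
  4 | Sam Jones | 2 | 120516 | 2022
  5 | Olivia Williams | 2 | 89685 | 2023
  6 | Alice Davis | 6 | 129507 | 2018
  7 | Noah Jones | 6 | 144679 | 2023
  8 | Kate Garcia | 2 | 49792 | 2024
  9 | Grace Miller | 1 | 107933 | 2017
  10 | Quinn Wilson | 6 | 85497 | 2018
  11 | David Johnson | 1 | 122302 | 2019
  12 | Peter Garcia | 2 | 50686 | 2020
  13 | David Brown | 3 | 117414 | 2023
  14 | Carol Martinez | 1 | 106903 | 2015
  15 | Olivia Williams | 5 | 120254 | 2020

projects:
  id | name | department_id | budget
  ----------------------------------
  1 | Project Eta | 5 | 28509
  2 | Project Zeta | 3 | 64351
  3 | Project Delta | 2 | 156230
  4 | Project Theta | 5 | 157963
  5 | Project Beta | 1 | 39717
SELECT c.name, p.name AS department, c.budget FROM projects c JOIN departments p ON c.department_id = p.id

Execution result:
name | department | budget
Project Eta | Finance | 28509
Project Zeta | Engineering | 64351
Project Delta | Support | 156230
Project Theta | Finance | 157963
Project Beta | Legal | 39717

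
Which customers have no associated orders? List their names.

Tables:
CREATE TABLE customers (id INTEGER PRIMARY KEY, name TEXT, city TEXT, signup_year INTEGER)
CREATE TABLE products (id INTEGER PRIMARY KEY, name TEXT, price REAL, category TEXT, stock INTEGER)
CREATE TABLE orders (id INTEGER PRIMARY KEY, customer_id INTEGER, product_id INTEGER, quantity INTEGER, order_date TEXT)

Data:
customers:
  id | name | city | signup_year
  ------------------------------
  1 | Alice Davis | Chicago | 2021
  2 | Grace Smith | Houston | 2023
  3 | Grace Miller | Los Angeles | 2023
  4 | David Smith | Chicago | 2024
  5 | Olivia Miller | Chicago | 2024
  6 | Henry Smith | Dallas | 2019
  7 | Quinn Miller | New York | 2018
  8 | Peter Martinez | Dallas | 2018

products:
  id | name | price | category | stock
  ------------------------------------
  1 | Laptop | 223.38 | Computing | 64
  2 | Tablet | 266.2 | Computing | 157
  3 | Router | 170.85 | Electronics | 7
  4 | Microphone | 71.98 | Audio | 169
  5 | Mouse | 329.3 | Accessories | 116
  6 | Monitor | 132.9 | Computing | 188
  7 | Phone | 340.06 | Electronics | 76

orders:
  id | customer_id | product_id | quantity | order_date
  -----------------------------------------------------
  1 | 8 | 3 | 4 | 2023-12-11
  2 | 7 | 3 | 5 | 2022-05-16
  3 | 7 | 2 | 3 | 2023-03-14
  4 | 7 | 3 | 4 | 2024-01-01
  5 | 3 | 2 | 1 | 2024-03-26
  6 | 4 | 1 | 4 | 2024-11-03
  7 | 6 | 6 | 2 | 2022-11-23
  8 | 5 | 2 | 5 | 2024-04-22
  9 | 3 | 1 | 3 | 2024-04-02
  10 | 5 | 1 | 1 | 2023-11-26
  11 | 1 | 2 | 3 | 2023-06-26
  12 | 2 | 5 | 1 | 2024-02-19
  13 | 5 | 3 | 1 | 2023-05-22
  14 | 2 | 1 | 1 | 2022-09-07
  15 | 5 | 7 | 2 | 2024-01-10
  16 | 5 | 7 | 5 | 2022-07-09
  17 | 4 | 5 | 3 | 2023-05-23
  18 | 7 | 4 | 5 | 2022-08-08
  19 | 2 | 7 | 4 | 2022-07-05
SELECT p.name FROM customers p LEFT JOIN orders c ON c.customer_id = p.id WHERE c.id IS NULL

Execution result:
(no rows)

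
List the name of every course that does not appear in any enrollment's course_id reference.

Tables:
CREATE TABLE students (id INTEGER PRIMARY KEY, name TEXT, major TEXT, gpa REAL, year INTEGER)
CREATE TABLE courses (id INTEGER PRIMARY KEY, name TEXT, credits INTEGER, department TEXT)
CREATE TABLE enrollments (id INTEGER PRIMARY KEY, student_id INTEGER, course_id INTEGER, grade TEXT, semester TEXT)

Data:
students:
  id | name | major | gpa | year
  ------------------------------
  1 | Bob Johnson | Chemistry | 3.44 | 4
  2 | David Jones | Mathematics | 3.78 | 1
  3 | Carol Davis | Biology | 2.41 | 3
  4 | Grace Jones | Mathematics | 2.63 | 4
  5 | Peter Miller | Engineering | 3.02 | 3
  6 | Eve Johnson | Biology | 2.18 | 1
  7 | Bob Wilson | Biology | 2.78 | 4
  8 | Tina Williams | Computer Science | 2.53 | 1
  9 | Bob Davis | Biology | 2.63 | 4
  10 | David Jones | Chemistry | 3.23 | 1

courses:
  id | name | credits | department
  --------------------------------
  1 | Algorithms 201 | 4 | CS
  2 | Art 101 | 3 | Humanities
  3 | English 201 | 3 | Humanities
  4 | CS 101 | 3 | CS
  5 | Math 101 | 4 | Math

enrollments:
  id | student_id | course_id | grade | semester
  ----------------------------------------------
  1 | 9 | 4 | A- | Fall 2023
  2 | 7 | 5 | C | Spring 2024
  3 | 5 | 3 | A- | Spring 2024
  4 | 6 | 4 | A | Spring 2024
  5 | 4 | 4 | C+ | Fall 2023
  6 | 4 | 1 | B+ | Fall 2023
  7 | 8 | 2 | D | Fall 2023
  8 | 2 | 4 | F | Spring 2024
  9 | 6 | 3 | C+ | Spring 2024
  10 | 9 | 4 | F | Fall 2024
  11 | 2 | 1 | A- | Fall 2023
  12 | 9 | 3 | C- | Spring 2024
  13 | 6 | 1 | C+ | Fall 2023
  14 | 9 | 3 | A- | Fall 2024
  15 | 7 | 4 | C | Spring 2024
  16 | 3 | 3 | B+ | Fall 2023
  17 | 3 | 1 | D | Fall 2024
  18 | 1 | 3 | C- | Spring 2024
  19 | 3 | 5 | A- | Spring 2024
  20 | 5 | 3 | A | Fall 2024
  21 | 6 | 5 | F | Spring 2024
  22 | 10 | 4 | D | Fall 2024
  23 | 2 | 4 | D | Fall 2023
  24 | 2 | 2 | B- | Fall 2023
SELECT p.name FROM courses p LEFT JOIN enrollments c ON c.course_id = p.id WHERE c.id IS NULL

Execution result:
(no rows)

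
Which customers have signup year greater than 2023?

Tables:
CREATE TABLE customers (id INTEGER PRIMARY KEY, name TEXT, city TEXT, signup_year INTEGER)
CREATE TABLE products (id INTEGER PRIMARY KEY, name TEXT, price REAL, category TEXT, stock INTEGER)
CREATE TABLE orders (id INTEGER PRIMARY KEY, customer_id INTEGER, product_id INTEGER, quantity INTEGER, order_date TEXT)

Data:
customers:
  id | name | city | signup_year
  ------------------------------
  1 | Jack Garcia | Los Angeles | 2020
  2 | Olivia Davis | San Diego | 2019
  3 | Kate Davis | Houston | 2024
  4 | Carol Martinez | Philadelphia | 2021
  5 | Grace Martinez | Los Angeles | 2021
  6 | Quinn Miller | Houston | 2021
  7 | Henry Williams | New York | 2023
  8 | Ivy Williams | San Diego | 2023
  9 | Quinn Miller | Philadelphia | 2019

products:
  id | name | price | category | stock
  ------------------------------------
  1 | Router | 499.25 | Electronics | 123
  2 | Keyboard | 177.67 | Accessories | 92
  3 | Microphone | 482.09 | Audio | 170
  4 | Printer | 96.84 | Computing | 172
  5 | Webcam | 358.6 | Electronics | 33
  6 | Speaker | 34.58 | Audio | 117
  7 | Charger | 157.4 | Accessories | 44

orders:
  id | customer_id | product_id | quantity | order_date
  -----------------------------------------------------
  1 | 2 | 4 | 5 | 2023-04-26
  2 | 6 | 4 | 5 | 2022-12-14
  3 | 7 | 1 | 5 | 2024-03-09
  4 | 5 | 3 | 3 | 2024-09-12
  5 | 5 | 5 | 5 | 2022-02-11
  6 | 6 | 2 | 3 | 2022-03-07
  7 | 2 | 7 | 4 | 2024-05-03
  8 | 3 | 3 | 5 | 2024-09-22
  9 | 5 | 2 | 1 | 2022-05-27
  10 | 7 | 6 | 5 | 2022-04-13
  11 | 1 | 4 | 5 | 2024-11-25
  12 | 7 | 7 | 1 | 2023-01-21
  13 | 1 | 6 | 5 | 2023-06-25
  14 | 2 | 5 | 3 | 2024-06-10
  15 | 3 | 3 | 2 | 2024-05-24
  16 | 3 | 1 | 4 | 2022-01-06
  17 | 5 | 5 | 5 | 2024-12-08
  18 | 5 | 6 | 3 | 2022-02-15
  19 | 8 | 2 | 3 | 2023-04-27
SELECT name, signup_year FROM customers WHERE signup_year > 2023

Execution result:
name | signup_year
Kate Davis | 2024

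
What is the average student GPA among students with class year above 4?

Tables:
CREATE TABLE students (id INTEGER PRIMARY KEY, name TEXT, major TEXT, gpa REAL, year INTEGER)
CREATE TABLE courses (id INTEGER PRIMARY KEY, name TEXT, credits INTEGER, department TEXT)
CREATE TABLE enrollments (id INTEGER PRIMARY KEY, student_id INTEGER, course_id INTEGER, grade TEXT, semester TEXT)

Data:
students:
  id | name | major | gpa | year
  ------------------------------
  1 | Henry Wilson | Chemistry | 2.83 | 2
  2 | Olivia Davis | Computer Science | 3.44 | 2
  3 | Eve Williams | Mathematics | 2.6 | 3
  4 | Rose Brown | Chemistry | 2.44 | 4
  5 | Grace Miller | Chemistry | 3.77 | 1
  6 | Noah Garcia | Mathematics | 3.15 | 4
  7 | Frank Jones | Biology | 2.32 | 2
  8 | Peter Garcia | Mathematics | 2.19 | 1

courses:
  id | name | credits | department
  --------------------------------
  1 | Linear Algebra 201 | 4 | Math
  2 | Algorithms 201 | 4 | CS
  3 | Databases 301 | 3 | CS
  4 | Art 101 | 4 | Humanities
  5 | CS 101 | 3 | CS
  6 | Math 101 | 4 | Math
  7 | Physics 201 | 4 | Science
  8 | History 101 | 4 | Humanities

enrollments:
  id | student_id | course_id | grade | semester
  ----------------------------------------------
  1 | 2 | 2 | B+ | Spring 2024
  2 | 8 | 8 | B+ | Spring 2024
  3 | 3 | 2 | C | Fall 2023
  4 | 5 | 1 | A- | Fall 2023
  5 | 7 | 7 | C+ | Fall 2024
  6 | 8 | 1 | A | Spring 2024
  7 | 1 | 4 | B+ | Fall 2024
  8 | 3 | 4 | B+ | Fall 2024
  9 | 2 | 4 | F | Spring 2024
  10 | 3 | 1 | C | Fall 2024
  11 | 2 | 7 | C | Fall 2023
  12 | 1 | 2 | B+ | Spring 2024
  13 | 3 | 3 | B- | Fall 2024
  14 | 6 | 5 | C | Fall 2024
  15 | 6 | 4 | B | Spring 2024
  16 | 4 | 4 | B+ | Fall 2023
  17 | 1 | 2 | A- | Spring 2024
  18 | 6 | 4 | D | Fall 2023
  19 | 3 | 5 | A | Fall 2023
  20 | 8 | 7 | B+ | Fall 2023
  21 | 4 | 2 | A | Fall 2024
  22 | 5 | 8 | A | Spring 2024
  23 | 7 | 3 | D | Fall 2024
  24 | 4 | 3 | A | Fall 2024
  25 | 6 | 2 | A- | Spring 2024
SELECT AVG(gpa) FROM students WHERE year > 4

Execution result:
NULL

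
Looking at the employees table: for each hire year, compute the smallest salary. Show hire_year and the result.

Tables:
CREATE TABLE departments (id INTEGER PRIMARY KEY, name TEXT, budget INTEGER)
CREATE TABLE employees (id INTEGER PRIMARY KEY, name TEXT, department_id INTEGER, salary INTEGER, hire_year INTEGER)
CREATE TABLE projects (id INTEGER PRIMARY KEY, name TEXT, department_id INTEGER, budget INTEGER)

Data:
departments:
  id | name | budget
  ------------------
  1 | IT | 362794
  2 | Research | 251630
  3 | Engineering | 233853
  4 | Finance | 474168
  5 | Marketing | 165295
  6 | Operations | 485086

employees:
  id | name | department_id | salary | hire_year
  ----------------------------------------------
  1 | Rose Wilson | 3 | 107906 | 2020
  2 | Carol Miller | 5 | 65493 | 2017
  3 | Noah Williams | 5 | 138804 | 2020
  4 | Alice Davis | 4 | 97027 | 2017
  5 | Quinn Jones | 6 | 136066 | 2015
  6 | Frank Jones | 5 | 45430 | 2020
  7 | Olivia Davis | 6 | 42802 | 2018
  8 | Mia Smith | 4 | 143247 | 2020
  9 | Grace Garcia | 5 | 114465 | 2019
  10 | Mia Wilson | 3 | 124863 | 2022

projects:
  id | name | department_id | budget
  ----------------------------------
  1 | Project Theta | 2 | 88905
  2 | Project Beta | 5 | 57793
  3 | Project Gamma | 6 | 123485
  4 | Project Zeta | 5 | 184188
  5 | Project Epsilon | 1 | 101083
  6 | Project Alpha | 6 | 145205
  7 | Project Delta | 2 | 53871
SELECT hire_year, MIN(salary) AS min_salary FROM employees GROUP BY hire_year

Execution result:
hire_year | min_salary
2015 | 136066
2017 | 65493
2018 | 42802
2019 | 114465
2020 | 45430
2022 | 124863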